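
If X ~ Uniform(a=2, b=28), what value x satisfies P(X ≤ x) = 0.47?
14.2200

We have X ~ Uniform(a=2, b=28).

We want to find x such that P(X ≤ x) = 0.47.

This is the 47th percentile, which means 47% of values fall below this point.

Using the inverse CDF (quantile function):
x = F⁻¹(0.47) = 14.2200

Verification: P(X ≤ 14.2200) = 0.47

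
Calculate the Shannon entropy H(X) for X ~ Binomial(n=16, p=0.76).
1.9439 nats

We have X ~ Binomial(n=16, p=0.76).

The Shannon entropy measures the uncertainty or information content of the distribution.

For a Binomial distribution with n=16, p=0.76:
H(X) = 1.9439 nats

(In bits, this would be 2.8045 bits.)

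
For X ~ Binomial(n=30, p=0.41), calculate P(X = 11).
0.133113

We have X ~ Binomial(n=30, p=0.41).

For a Binomial distribution, the PMF gives us the probability of each outcome.

Using the PMF formula:
P(X = 11) = 0.133113

Rounded to 4 decimal places: 0.1331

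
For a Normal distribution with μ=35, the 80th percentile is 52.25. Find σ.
σ = 20.4962

For X ~ Normal(μ, σ), the p-th percentile satisfies x = μ + z_p × σ,
where z_p = Φ⁻¹(p) is the standard normal quantile.

Step 1: z_{0.8} = Φ⁻¹(0.8) = 0.8416

Step 2: Solve for σ:
52.25 = 35 + 0.8416 × σ
σ = (52.25 - 35) / 0.8416
σ = 17.25 / 0.8416
σ = 20.4962

Verification: μ + z × σ = 35 + 0.8416 × 20.4962 = 52.25 ✓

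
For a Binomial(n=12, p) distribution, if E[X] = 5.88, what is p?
p = 0.49

For a Binomial(n, p) distribution:
E[X] = n × p

Given n = 12 and E[X] = 5.88:
5.88 = 12 × p
p = 5.88 / 12 = 0.49

Verification: Binomial(12, 0.49) has E[X] = 5.88 ✓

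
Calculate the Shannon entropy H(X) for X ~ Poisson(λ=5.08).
2.2127 nats

We have X ~ Poisson(λ=5.08).

The Shannon entropy measures the uncertainty or information content of the distribution.

For a Poisson distribution with λ=5.08:
H(X) = 2.2127 nats

(In bits, this would be 3.1922 bits.)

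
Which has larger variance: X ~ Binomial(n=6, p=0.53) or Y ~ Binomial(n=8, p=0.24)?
X has larger variance (1.4946 > 1.4592)

Compute the variance for each distribution:

X ~ Binomial(n=6, p=0.53):
Var(X) = 1.4946

Y ~ Binomial(n=8, p=0.24):
Var(Y) = 1.4592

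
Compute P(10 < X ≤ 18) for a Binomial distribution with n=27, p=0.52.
0.872398

We have X ~ Binomial(n=27, p=0.52).

To find P(10 < X ≤ 18), we use:
P(10 < X ≤ 18) = P(X ≤ 18) - P(X ≤ 10)
                 = F(18) - F(10)
                 = 0.958540 - 0.086142
                 = 0.872398

So there's approximately a 87.2% chance that X falls in this range.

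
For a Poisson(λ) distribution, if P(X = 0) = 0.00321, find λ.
λ = 5.7415

For a Poisson(λ) distribution, the PMF at 0 is:
P(X = 0) = λ^0 e^(-λ) / 0! = e^(-λ)

Given P(X = 0) = 0.00321:
e^(-λ) = 0.00321
-λ = ln(0.00321)
λ = -ln(0.00321) = 5.7415

Verification: e^(-5.7415) = 0.00321 ✓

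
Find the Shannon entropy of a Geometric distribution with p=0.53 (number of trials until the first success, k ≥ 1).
1.3044 nats

We have X ~ Geometric(p=0.53) (number of trials until the first success, k ≥ 1).

The Shannon entropy measures the uncertainty or information content of the distribution.

For a Geometric distribution with p=0.53 (number of trials until the first success, k ≥ 1):
H(X) = 1.3044 nats

(In bits, this would be 1.8819 bits.)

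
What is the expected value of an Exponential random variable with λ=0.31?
3.2258

We have X ~ Exponential(λ=0.31).

For an Exponential distribution with λ=0.31:
E[X] = 3.2258

This is the expected (average) value of X.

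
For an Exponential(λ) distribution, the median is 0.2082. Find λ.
λ = 3.3292

For X ~ Exponential(λ), the CDF is F(x) = 1 - e^(-λx).
The median m satisfies F(m) = 0.5:
1 - e^(-λm) = 0.5
e^(-λm) = 0.5
λm = ln(2)
m = ln(2) / λ

Given m = 0.2082:
λ = ln(2) / 0.2082 = 0.693147 / 0.2082 = 3.3292

Verification: ln(2) / 3.3292 = 0.2082 ✓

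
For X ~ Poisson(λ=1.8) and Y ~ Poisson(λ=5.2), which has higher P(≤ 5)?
X has higher probability (P(X ≤ 5) = 0.9896 > P(Y ≤ 5) = 0.5809)

Compute P(≤ 5) for each distribution:

X ~ Poisson(λ=1.8):
P(X ≤ 5) = 0.9896

Y ~ Poisson(λ=5.2):
P(Y ≤ 5) = 0.5809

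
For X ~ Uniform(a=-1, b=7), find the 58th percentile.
3.6400

We have X ~ Uniform(a=-1, b=7).

We want to find x such that P(X ≤ x) = 0.58.

This is the 58th percentile, which means 58% of values fall below this point.

Using the inverse CDF (quantile function):
x = F⁻¹(0.58) = 3.6400

Verification: P(X ≤ 3.6400) = 0.58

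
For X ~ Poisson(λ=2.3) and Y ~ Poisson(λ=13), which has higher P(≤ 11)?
X has higher probability (P(X ≤ 11) = 1.0000 > P(Y ≤ 11) = 0.3532)

Compute P(≤ 11) for each distribution:

X ~ Poisson(λ=2.3):
P(X ≤ 11) = 1.0000

Y ~ Poisson(λ=13):
P(Y ≤ 11) = 0.3532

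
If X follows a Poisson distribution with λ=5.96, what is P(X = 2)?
0.045821

We have X ~ Poisson(λ=5.96).

For a Poisson distribution, the PMF gives us the probability of each outcome.

Using the PMF formula:
P(X = 2) = 0.045821

Rounded to 4 decimal places: 0.0458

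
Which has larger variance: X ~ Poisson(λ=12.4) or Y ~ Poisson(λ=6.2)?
X has larger variance (12.4000 > 6.2000)

Compute the variance for each distribution:

X ~ Poisson(λ=12.4):
Var(X) = 12.4000

Y ~ Poisson(λ=6.2):
Var(Y) = 6.2000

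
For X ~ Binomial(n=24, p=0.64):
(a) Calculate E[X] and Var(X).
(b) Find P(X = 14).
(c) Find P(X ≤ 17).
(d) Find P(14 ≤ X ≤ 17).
(a) E[X] = 15.3600, Var(X) = 5.5296
(b) P(X = 14) = 0.138701
(c) P(X ≤ 17) = 0.817515
(d) P(14 ≤ X ≤ 17) = 0.604999

We have X ~ Binomial(n=24, p=0.64).

(a) Moments:
E[X] = 15.3600
Var(X) = 5.5296
σ = √Var(X) = 2.3515

(b) Point probability using PMF:
P(X = 14) = 0.138701

(c) Cumulative probability using CDF:
P(X ≤ 17) = F(17) = 0.817515

(d) Range probability:
P(14 ≤ X ≤ 17) = P(X ≤ 17) - P(X ≤ 13)
                   = F(17) - F(13)
                   = 0.817515 - 0.212516
                   = 0.604999

This means approximately 60.5% of outcomes fall in the interval [14, 17].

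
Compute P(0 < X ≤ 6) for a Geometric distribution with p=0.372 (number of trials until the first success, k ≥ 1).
0.938658

We have X ~ Geometric(p=0.372) (number of trials until the first success, k ≥ 1).

To find P(0 < X ≤ 6), we use:
P(0 < X ≤ 6) = P(X ≤ 6) - P(X ≤ 0)
                 = F(6) - F(0)
                 = 0.938658 - 0.000000
                 = 0.938658

So there's approximately a 93.9% chance that X falls in this range.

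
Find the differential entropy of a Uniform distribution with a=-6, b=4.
2.3026 nats

We have X ~ Uniform(a=-6, b=4).

The differential entropy measures the uncertainty or information content of the distribution.

For a Uniform distribution with a=-6, b=4:
h(X) = 2.3026 nats

(In bits, this would be 3.3219 bits.)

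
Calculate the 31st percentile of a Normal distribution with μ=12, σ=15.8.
4.1656

We have X ~ Normal(μ=12, σ=15.8).

We want to find x such that P(X ≤ x) = 0.31.

This is the 31st percentile, which means 31% of values fall below this point.

Using the inverse CDF (quantile function):
x = F⁻¹(0.31) = 4.1656

Verification: P(X ≤ 4.1656) = 0.31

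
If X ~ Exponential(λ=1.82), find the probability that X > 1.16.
0.121093

We have X ~ Exponential(λ=1.82).

P(X > 1.16) = 1 - P(X ≤ 1.16)
                = 1 - F(1.16)
                = 1 - 0.878907
                = 0.121093

So there's approximately a 12.1% chance that X exceeds 1.16.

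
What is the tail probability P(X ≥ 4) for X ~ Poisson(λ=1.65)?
0.085854

We have X ~ Poisson(λ=1.65).

For discrete distributions, P(X ≥ 4) = 1 - P(X ≤ 3).

P(X ≤ 3) = 0.914146
P(X ≥ 4) = 1 - 0.914146 = 0.085854

So there's approximately a 8.6% chance that X is at least 4.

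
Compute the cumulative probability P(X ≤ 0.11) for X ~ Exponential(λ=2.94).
0.276316

We have X ~ Exponential(λ=2.94).

The CDF gives us P(X ≤ k).

Using the CDF:
P(X ≤ 0.11) = 0.276316

This means there's approximately a 27.6% chance that X is at most 0.11.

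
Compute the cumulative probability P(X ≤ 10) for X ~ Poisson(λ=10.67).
0.499819

We have X ~ Poisson(λ=10.67).

The CDF gives us P(X ≤ k).

Using the CDF:
P(X ≤ 10) = 0.499819

This means there's approximately a 50.0% chance that X is at most 10.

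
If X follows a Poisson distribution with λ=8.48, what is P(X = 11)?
0.084797

We have X ~ Poisson(λ=8.48).

For a Poisson distribution, the PMF gives us the probability of each outcome.

Using the PMF formula:
P(X = 11) = 0.084797

Rounded to 4 decimal places: 0.0848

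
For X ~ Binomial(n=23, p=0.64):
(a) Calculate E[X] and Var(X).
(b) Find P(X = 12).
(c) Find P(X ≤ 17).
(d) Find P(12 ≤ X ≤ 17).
(a) E[X] = 14.7200, Var(X) = 5.2992
(b) P(X = 12) = 0.084041
(c) P(X ≤ 17) = 0.888824
(d) P(12 ≤ X ≤ 17) = 0.805860

We have X ~ Binomial(n=23, p=0.64).

(a) Moments:
E[X] = 14.7200
Var(X) = 5.2992
σ = √Var(X) = 2.3020

(b) Point probability using PMF:
P(X = 12) = 0.084041

(c) Cumulative probability using CDF:
P(X ≤ 17) = F(17) = 0.888824

(d) Range probability:
P(12 ≤ X ≤ 17) = P(X ≤ 17) - P(X ≤ 11)
                   = F(17) - F(11)
                   = 0.888824 - 0.082964
                   = 0.805860

This means approximately 80.6% of outcomes fall in the interval [12, 17].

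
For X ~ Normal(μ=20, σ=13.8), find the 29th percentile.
12.3633

We have X ~ Normal(μ=20, σ=13.8).

We want to find x such that P(X ≤ x) = 0.29.

This is the 29th percentile, which means 29% of values fall below this point.

Using the inverse CDF (quantile function):
x = F⁻¹(0.29) = 12.3633

Verification: P(X ≤ 12.3633) = 0.29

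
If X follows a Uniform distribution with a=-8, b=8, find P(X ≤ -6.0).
0.125000

We have X ~ Uniform(a=-8, b=8).

The CDF gives us P(X ≤ k).

Using the CDF:
P(X ≤ -6.0) = 0.125000

This means there's approximately a 12.5% chance that X is at most -6.0.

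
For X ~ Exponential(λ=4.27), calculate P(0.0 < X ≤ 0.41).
0.826348

We have X ~ Exponential(λ=4.27).

To find P(0.0 < X ≤ 0.41), we use:
P(0.0 < X ≤ 0.41) = P(X ≤ 0.41) - P(X ≤ 0.0)
                 = F(0.41) - F(0.0)
                 = 0.826348 - 0.000000
                 = 0.826348

So there's approximately a 82.6% chance that X falls in this range.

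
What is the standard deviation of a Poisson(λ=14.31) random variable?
3.7829

We have X ~ Poisson(λ=14.31).

For a Poisson distribution with λ=14.31:
σ = √Var(X) = 3.7829

The standard deviation is the square root of the variance.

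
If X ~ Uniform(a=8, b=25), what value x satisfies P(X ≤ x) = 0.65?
19.0500

We have X ~ Uniform(a=8, b=25).

We want to find x such that P(X ≤ x) = 0.65.

This is the 65th percentile, which means 65% of values fall below this point.

Using the inverse CDF (quantile function):
x = F⁻¹(0.65) = 19.0500

Verification: P(X ≤ 19.0500) = 0.65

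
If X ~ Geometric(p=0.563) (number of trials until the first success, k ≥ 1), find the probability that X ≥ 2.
0.437000

We have X ~ Geometric(p=0.563) (number of trials until the first success, k ≥ 1).

For discrete distributions, P(X ≥ 2) = 1 - P(X ≤ 1).

P(X ≤ 1) = 0.563000
P(X ≥ 2) = 1 - 0.563000 = 0.437000

So there's approximately a 43.7% chance that X is at least 2.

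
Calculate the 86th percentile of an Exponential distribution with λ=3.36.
0.5852

We have X ~ Exponential(λ=3.36).

We want to find x such that P(X ≤ x) = 0.86.

This is the 86th percentile, which means 86% of values fall below this point.

Using the inverse CDF (quantile function):
x = F⁻¹(0.86) = 0.5852

Verification: P(X ≤ 0.5852) = 0.86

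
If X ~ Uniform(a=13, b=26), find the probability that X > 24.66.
0.103077

We have X ~ Uniform(a=13, b=26).

P(X > 24.66) = 1 - P(X ≤ 24.66)
                = 1 - F(24.66)
                = 1 - 0.896923
                = 0.103077

So there's approximately a 10.3% chance that X exceeds 24.66.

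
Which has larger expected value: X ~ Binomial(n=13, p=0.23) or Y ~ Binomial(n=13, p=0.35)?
Y has larger mean (4.5500 > 2.9900)

Compute the expected value for each distribution:

X ~ Binomial(n=13, p=0.23):
E[X] = 2.9900

Y ~ Binomial(n=13, p=0.35):
E[Y] = 4.5500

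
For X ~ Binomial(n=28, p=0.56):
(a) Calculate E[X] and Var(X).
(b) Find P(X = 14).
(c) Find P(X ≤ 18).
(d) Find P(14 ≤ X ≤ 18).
(a) E[X] = 15.6800, Var(X) = 6.8992
(b) P(X = 14) = 0.121981
(c) P(X ≤ 18) = 0.858859
(d) P(14 ≤ X ≤ 18) = 0.656035

We have X ~ Binomial(n=28, p=0.56).

(a) Moments:
E[X] = 15.6800
Var(X) = 6.8992
σ = √Var(X) = 2.6266

(b) Point probability using PMF:
P(X = 14) = 0.121981

(c) Cumulative probability using CDF:
P(X ≤ 18) = F(18) = 0.858859

(d) Range probability:
P(14 ≤ X ≤ 18) = P(X ≤ 18) - P(X ≤ 13)
                   = F(18) - F(13)
                   = 0.858859 - 0.202824
                   = 0.656035

This means approximately 65.6% of outcomes fall in the interval [14, 18].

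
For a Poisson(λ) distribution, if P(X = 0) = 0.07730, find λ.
λ = 2.5601

For a Poisson(λ) distribution, the PMF at 0 is:
P(X = 0) = λ^0 e^(-λ) / 0! = e^(-λ)

Given P(X = 0) = 0.07730:
e^(-λ) = 0.07730
-λ = ln(0.07730)
λ = -ln(0.07730) = 2.5601

Verification: e^(-2.5601) = 0.07730 ✓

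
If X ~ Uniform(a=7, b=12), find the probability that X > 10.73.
0.254000

We have X ~ Uniform(a=7, b=12).

P(X > 10.73) = 1 - P(X ≤ 10.73)
                = 1 - F(10.73)
                = 1 - 0.746000
                = 0.254000

So there's approximately a 25.4% chance that X exceeds 10.73.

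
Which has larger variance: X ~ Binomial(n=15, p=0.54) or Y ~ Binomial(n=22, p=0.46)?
Y has larger variance (5.4648 > 3.7260)

Compute the variance for each distribution:

X ~ Binomial(n=15, p=0.54):
Var(X) = 3.7260

Y ~ Binomial(n=22, p=0.46):
Var(Y) = 5.4648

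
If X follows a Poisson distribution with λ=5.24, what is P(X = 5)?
0.174491

We have X ~ Poisson(λ=5.24).

For a Poisson distribution, the PMF gives us the probability of each outcome.

Using the PMF formula:
P(X = 5) = 0.174491

Rounded to 4 decimal places: 0.1745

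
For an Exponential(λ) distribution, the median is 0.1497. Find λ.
λ = 4.6302

For X ~ Exponential(λ), the CDF is F(x) = 1 - e^(-λx).
The median m satisfies F(m) = 0.5:
1 - e^(-λm) = 0.5
e^(-λm) = 0.5
λm = ln(2)
m = ln(2) / λ

Given m = 0.1497:
λ = ln(2) / 0.1497 = 0.693147 / 0.1497 = 4.6302

Verification: ln(2) / 4.6302 = 0.1497 ✓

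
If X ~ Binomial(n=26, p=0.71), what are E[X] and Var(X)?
E[X] = 18.4600, Var(X) = 5.3534

We have X ~ Binomial(n=26, p=0.71).

For a Binomial distribution with n=26, p=0.71:

Expected value:
E[X] = 18.4600

Variance:
Var(X) = 5.3534

Standard deviation:
σ = √Var(X) = 2.3137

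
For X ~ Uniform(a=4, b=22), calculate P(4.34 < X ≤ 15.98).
0.646667

We have X ~ Uniform(a=4, b=22).

To find P(4.34 < X ≤ 15.98), we use:
P(4.34 < X ≤ 15.98) = P(X ≤ 15.98) - P(X ≤ 4.34)
                 = F(15.98) - F(4.34)
                 = 0.665556 - 0.018889
                 = 0.646667

So there's approximately a 64.7% chance that X falls in this range.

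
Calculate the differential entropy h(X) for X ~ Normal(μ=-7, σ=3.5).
2.6717 nats

We have X ~ Normal(μ=-7, σ=3.5).

The differential entropy measures the uncertainty or information content of the distribution.

For a Normal distribution with μ=-7, σ=3.5:
h(X) = 2.6717 nats

(In bits, this would be 3.8545 bits.)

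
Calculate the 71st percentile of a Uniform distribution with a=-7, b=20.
12.1700

We have X ~ Uniform(a=-7, b=20).

We want to find x such that P(X ≤ x) = 0.71.

This is the 71st percentile, which means 71% of values fall below this point.

Using the inverse CDF (quantile function):
x = F⁻¹(0.71) = 12.1700

Verification: P(X ≤ 12.1700) = 0.71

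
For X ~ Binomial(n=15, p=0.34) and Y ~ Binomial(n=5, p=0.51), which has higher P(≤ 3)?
Y has higher probability (P(Y ≤ 3) = 0.7998 > P(X ≤ 3) = 0.1940)

Compute P(≤ 3) for each distribution:

X ~ Binomial(n=15, p=0.34):
P(X ≤ 3) = 0.1940

Y ~ Binomial(n=5, p=0.51):
P(Y ≤ 3) = 0.7998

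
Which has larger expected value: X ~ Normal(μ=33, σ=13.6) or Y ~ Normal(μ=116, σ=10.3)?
Y has larger mean (116.0000 > 33.0000)

Compute the expected value for each distribution:

X ~ Normal(μ=33, σ=13.6):
E[X] = 33.0000

Y ~ Normal(μ=116, σ=10.3):
E[Y] = 116.0000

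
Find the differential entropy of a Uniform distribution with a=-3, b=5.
2.0794 nats

We have X ~ Uniform(a=-3, b=5).

The differential entropy measures the uncertainty or information content of the distribution.

For a Uniform distribution with a=-3, b=5:
h(X) = 2.0794 nats

(In bits, this would be 3.0000 bits.)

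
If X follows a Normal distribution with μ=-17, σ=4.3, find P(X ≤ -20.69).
0.195408

We have X ~ Normal(μ=-17, σ=4.3).

The CDF gives us P(X ≤ k).

Using the CDF:
P(X ≤ -20.69) = 0.195408

This means there's approximately a 19.5% chance that X is at most -20.69.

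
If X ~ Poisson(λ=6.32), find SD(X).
2.5140

We have X ~ Poisson(λ=6.32).

For a Poisson distribution with λ=6.32:
σ = √Var(X) = 2.5140

The standard deviation is the square root of the variance.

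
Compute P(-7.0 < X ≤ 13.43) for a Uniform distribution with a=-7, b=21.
0.729643

We have X ~ Uniform(a=-7, b=21).

To find P(-7.0 < X ≤ 13.43), we use:
P(-7.0 < X ≤ 13.43) = P(X ≤ 13.43) - P(X ≤ -7.0)
                 = F(13.43) - F(-7.0)
                 = 0.729643 - 0.000000
                 = 0.729643

So there's approximately a 73.0% chance that X falls in this range.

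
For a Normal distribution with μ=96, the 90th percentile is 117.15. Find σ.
σ = 16.5034

For X ~ Normal(μ, σ), the p-th percentile satisfies x = μ + z_p × σ,
where z_p = Φ⁻¹(p) is the standard normal quantile.

Step 1: z_{0.9} = Φ⁻¹(0.9) = 1.2816

Step 2: Solve for σ:
117.15 = 96 + 1.2816 × σ
σ = (117.15 - 96) / 1.2816
σ = 21.15 / 1.2816
σ = 16.5034

Verification: μ + z × σ = 96 + 1.2816 × 16.5034 = 117.15 ✓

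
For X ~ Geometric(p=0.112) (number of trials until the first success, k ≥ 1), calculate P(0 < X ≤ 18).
0.882122

We have X ~ Geometric(p=0.112) (number of trials until the first success, k ≥ 1).

To find P(0 < X ≤ 18), we use:
P(0 < X ≤ 18) = P(X ≤ 18) - P(X ≤ 0)
                 = F(18) - F(0)
                 = 0.882122 - 0.000000
                 = 0.882122

So there's approximately a 88.2% chance that X falls in this range.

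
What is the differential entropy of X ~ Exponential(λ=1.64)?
0.5053 nats

We have X ~ Exponential(λ=1.64).

The differential entropy measures the uncertainty or information content of the distribution.

For an Exponential distribution with λ=1.64:
h(X) = 0.5053 nats

(In bits, this would be 0.7290 bits.)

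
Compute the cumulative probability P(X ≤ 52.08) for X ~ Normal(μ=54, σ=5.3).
0.358577

We have X ~ Normal(μ=54, σ=5.3).

The CDF gives us P(X ≤ k).

Using the CDF:
P(X ≤ 52.08) = 0.358577

This means there's approximately a 35.9% chance that X is at most 52.08.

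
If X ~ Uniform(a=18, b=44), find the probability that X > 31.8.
0.469231

We have X ~ Uniform(a=18, b=44).

P(X > 31.8) = 1 - P(X ≤ 31.8)
                = 1 - F(31.8)
                = 1 - 0.530769
                = 0.469231

So there's approximately a 46.9% chance that X exceeds 31.8.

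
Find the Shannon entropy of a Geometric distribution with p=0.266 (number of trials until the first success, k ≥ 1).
2.1776 nats

We have X ~ Geometric(p=0.266) (number of trials until the first success, k ≥ 1).

The Shannon entropy measures the uncertainty or information content of the distribution.

For a Geometric distribution with p=0.266 (number of trials until the first success, k ≥ 1):
H(X) = 2.1776 nats

(In bits, this would be 3.1416 bits.)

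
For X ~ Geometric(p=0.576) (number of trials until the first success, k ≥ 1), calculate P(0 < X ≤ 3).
0.923775

We have X ~ Geometric(p=0.576) (number of trials until the first success, k ≥ 1).

To find P(0 < X ≤ 3), we use:
P(0 < X ≤ 3) = P(X ≤ 3) - P(X ≤ 0)
                 = F(3) - F(0)
                 = 0.923775 - 0.000000
                 = 0.923775

So there's approximately a 92.4% chance that X falls in this range.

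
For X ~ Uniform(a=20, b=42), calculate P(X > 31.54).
0.475455

We have X ~ Uniform(a=20, b=42).

P(X > 31.54) = 1 - P(X ≤ 31.54)
                = 1 - F(31.54)
                = 1 - 0.524545
                = 0.475455

So there's approximately a 47.5% chance that X exceeds 31.54.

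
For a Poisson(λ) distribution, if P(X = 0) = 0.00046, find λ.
λ = 7.6843

For a Poisson(λ) distribution, the PMF at 0 is:
P(X = 0) = λ^0 e^(-λ) / 0! = e^(-λ)

Given P(X = 0) = 0.00046:
e^(-λ) = 0.00046
-λ = ln(0.00046)
λ = -ln(0.00046) = 7.6843

Verification: e^(-7.6843) = 0.00046 ✓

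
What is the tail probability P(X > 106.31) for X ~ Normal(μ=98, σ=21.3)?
0.348216

We have X ~ Normal(μ=98, σ=21.3).

P(X > 106.31) = 1 - P(X ≤ 106.31)
                = 1 - F(106.31)
                = 1 - 0.651784
                = 0.348216

So there's approximately a 34.8% chance that X exceeds 106.31.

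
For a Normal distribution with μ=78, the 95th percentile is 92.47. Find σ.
σ = 8.7971

For X ~ Normal(μ, σ), the p-th percentile satisfies x = μ + z_p × σ,
where z_p = Φ⁻¹(p) is the standard normal quantile.

Step 1: z_{0.95} = Φ⁻¹(0.95) = 1.6449

Step 2: Solve for σ:
92.47 = 78 + 1.6449 × σ
σ = (92.47 - 78) / 1.6449
σ = 14.47 / 1.6449
σ = 8.7971

Verification: μ + z × σ = 78 + 1.6449 × 8.7971 = 92.47 ✓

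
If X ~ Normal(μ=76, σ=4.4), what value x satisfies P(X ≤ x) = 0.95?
83.2374

We have X ~ Normal(μ=76, σ=4.4).

We want to find x such that P(X ≤ x) = 0.95.

This is the 95th percentile, which means 95% of values fall below this point.

Using the inverse CDF (quantile function):
x = F⁻¹(0.95) = 83.2374

Verification: P(X ≤ 83.2374) = 0.95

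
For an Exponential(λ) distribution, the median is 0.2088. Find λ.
λ = 3.3197

For X ~ Exponential(λ), the CDF is F(x) = 1 - e^(-λx).
The median m satisfies F(m) = 0.5:
1 - e^(-λm) = 0.5
e^(-λm) = 0.5
λm = ln(2)
m = ln(2) / λ

Given m = 0.2088:
λ = ln(2) / 0.2088 = 0.693147 / 0.2088 = 3.3197

Verification: ln(2) / 3.3197 = 0.2088 ✓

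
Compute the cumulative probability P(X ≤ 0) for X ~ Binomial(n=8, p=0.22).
0.137011

We have X ~ Binomial(n=8, p=0.22).

The CDF gives us P(X ≤ k).

Using the CDF:
P(X ≤ 0) = 0.137011

This means there's approximately a 13.7% chance that X is at most 0.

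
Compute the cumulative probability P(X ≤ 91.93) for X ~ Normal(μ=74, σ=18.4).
0.835085

We have X ~ Normal(μ=74, σ=18.4).

The CDF gives us P(X ≤ k).

Using the CDF:
P(X ≤ 91.93) = 0.835085

This means there's approximately a 83.5% chance that X is at most 91.93.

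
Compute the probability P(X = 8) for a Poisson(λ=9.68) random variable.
0.119540

We have X ~ Poisson(λ=9.68).

For a Poisson distribution, the PMF gives us the probability of each outcome.

Using the PMF formula:
P(X = 8) = 0.119540

Rounded to 4 decimal places: 0.1195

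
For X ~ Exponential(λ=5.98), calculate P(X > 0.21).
0.284848

We have X ~ Exponential(λ=5.98).

P(X > 0.21) = 1 - P(X ≤ 0.21)
                = 1 - F(0.21)
                = 1 - 0.715152
                = 0.284848

So there's approximately a 28.5% chance that X exceeds 0.21.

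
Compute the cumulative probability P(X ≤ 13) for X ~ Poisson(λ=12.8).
0.595021

We have X ~ Poisson(λ=12.8).

The CDF gives us P(X ≤ k).

Using the CDF:
P(X ≤ 13) = 0.595021

This means there's approximately a 59.5% chance that X is at most 13.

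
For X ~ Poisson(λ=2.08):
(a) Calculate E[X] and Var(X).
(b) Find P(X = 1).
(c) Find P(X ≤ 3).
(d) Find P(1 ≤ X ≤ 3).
(a) E[X] = 2.0800, Var(X) = 2.0800
(b) P(X = 1) = 0.259855
(c) P(X ≤ 3) = 0.842407
(d) P(1 ≤ X ≤ 3) = 0.717477

We have X ~ Poisson(λ=2.08).

(a) Moments:
E[X] = 2.0800
Var(X) = 2.0800
σ = √Var(X) = 1.4422

(b) Point probability using PMF:
P(X = 1) = 0.259855

(c) Cumulative probability using CDF:
P(X ≤ 3) = F(3) = 0.842407

(d) Range probability:
P(1 ≤ X ≤ 3) = P(X ≤ 3) - P(X ≤ 0)
                   = F(3) - F(0)
                   = 0.842407 - 0.124930
                   = 0.717477

This means approximately 71.7% of outcomes fall in the interval [1, 3].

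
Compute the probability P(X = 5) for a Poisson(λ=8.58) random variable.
0.072779

We have X ~ Poisson(λ=8.58).

For a Poisson distribution, the PMF gives us the probability of each outcome.

Using the PMF formula:
P(X = 5) = 0.072779

Rounded to 4 decimal places: 0.0728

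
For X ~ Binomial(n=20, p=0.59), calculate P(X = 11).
0.165818

We have X ~ Binomial(n=20, p=0.59).

For a Binomial distribution, the PMF gives us the probability of each outcome.

Using the PMF formula:
P(X = 11) = 0.165818

Rounded to 4 decimal places: 0.1658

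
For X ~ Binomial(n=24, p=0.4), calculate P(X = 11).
0.136740

We have X ~ Binomial(n=24, p=0.4).

For a Binomial distribution, the PMF gives us the probability of each outcome.

Using the PMF formula:
P(X = 11) = 0.136740

Rounded to 4 decimal places: 0.1367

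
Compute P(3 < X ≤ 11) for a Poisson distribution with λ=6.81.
0.862549

We have X ~ Poisson(λ=6.81).

To find P(3 < X ≤ 11), we use:
P(3 < X ≤ 11) = P(X ≤ 11) - P(X ≤ 3)
                 = F(11) - F(3)
                 = 0.954773 - 0.092224
                 = 0.862549

So there's approximately a 86.3% chance that X falls in this range.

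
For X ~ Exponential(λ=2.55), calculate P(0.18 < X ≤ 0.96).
0.545449

We have X ~ Exponential(λ=2.55).

To find P(0.18 < X ≤ 0.96), we use:
P(0.18 < X ≤ 0.96) = P(X ≤ 0.96) - P(X ≤ 0.18)
                 = F(0.96) - F(0.18)
                 = 0.913534 - 0.368085
                 = 0.545449

So there's approximately a 54.5% chance that X falls in this range.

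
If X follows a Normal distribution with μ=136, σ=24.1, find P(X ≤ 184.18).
0.977205

We have X ~ Normal(μ=136, σ=24.1).

The CDF gives us P(X ≤ k).

Using the CDF:
P(X ≤ 184.18) = 0.977205

This means there's approximately a 97.7% chance that X is at most 184.18.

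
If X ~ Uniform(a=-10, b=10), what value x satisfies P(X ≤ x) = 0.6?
2.0000

We have X ~ Uniform(a=-10, b=10).

We want to find x such that P(X ≤ x) = 0.6.

This is the 60th percentile, which means 60% of values fall below this point.

Using the inverse CDF (quantile function):
x = F⁻¹(0.6) = 2.0000

Verification: P(X ≤ 2.0000) = 0.6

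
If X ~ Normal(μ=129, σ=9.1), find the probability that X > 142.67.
0.066523

We have X ~ Normal(μ=129, σ=9.1).

P(X > 142.67) = 1 - P(X ≤ 142.67)
                = 1 - F(142.67)
                = 1 - 0.933477
                = 0.066523

So there's approximately a 6.7% chance that X exceeds 142.67.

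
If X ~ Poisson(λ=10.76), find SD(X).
3.2802

We have X ~ Poisson(λ=10.76).

For a Poisson distribution with λ=10.76:
σ = √Var(X) = 3.2802

The standard deviation is the square root of the variance.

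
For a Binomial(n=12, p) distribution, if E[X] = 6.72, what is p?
p = 0.56

For a Binomial(n, p) distribution:
E[X] = n × p

Given n = 12 and E[X] = 6.72:
6.72 = 12 × p
p = 6.72 / 12 = 0.56

Verification: Binomial(12, 0.56) has E[X] = 6.72 ✓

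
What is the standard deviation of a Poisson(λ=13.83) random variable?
3.7189

We have X ~ Poisson(λ=13.83).

For a Poisson distribution with λ=13.83:
σ = √Var(X) = 3.7189

The standard deviation is the square root of the variance.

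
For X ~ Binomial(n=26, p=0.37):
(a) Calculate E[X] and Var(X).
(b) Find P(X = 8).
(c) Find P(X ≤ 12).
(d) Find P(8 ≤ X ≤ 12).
(a) E[X] = 9.6200, Var(X) = 6.0606
(b) P(X = 8) = 0.134122
(c) P(X ≤ 12) = 0.878060
(d) P(8 ≤ X ≤ 12) = 0.681962

We have X ~ Binomial(n=26, p=0.37).

(a) Moments:
E[X] = 9.6200
Var(X) = 6.0606
σ = √Var(X) = 2.4618

(b) Point probability using PMF:
P(X = 8) = 0.134122

(c) Cumulative probability using CDF:
P(X ≤ 12) = F(12) = 0.878060

(d) Range probability:
P(8 ≤ X ≤ 12) = P(X ≤ 12) - P(X ≤ 7)
                   = F(12) - F(7)
                   = 0.878060 - 0.196098
                   = 0.681962

This means approximately 68.2% of outcomes fall in the interval [8, 12].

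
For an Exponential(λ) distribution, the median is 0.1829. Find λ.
λ = 3.7898

For X ~ Exponential(λ), the CDF is F(x) = 1 - e^(-λx).
The median m satisfies F(m) = 0.5:
1 - e^(-λm) = 0.5
e^(-λm) = 0.5
λm = ln(2)
m = ln(2) / λ

Given m = 0.1829:
λ = ln(2) / 0.1829 = 0.693147 / 0.1829 = 3.7898

Verification: ln(2) / 3.7898 = 0.1829 ✓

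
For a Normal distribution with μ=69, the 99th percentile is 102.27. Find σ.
σ = 14.3014

For X ~ Normal(μ, σ), the p-th percentile satisfies x = μ + z_p × σ,
where z_p = Φ⁻¹(p) is the standard normal quantile.

Step 1: z_{0.99} = Φ⁻¹(0.99) = 2.3263

Step 2: Solve for σ:
102.27 = 69 + 2.3263 × σ
σ = (102.27 - 69) / 2.3263
σ = 33.27 / 2.3263
σ = 14.3014

Verification: μ + z × σ = 69 + 2.3263 × 14.3014 = 102.27 ✓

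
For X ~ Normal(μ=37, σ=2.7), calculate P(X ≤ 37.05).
0.507387

We have X ~ Normal(μ=37, σ=2.7).

The CDF gives us P(X ≤ k).

Using the CDF:
P(X ≤ 37.05) = 0.507387

This means there's approximately a 50.7% chance that X is at most 37.05.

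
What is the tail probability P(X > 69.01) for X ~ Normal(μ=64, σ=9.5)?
0.298969

We have X ~ Normal(μ=64, σ=9.5).

P(X > 69.01) = 1 - P(X ≤ 69.01)
                = 1 - F(69.01)
                = 1 - 0.701031
                = 0.298969

So there's approximately a 29.9% chance that X exceeds 69.01.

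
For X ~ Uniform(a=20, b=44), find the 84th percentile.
40.1600

We have X ~ Uniform(a=20, b=44).

We want to find x such that P(X ≤ x) = 0.84.

This is the 84th percentile, which means 84% of values fall below this point.

Using the inverse CDF (quantile function):
x = F⁻¹(0.84) = 40.1600

Verification: P(X ≤ 40.1600) = 0.84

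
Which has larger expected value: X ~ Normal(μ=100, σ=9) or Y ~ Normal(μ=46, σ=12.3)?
X has larger mean (100.0000 > 46.0000)

Compute the expected value for each distribution:

X ~ Normal(μ=100, σ=9):
E[X] = 100.0000

Y ~ Normal(μ=46, σ=12.3):
E[Y] = 46.0000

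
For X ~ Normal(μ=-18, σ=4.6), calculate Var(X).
21.1600

We have X ~ Normal(μ=-18, σ=4.6).

For a Normal distribution with μ=-18, σ=4.6:
Var(X) = 21.1600

The variance measures the spread of the distribution around the mean.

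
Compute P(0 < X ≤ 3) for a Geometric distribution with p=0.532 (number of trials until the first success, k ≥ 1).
0.897497

We have X ~ Geometric(p=0.532) (number of trials until the first success, k ≥ 1).

To find P(0 < X ≤ 3), we use:
P(0 < X ≤ 3) = P(X ≤ 3) - P(X ≤ 0)
                 = F(3) - F(0)
                 = 0.897497 - 0.000000
                 = 0.897497

So there's approximately a 89.7% chance that X falls in this range.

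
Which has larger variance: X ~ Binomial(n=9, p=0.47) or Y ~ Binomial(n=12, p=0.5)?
Y has larger variance (3.0000 > 2.2419)

Compute the variance for each distribution:

X ~ Binomial(n=9, p=0.47):
Var(X) = 2.2419

Y ~ Binomial(n=12, p=0.5):
Var(Y) = 3.0000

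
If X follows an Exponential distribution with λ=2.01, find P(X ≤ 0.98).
0.860515

We have X ~ Exponential(λ=2.01).

The CDF gives us P(X ≤ k).

Using the CDF:
P(X ≤ 0.98) = 0.860515

This means there's approximately a 86.1% chance that X is at most 0.98.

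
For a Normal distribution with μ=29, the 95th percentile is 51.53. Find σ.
σ = 13.6973

For X ~ Normal(μ, σ), the p-th percentile satisfies x = μ + z_p × σ,
where z_p = Φ⁻¹(p) is the standard normal quantile.

Step 1: z_{0.95} = Φ⁻¹(0.95) = 1.6449

Step 2: Solve for σ:
51.53 = 29 + 1.6449 × σ
σ = (51.53 - 29) / 1.6449
σ = 22.53 / 1.6449
σ = 13.6973

Verification: μ + z × σ = 29 + 1.6449 × 13.6973 = 51.53 ✓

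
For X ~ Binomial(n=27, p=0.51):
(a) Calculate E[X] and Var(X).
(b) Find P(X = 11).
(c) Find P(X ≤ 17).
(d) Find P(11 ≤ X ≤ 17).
(a) E[X] = 13.7700, Var(X) = 6.7473
(b) P(X = 11) = 0.087421
(c) P(X ≤ 17) = 0.925353
(d) P(11 ≤ X ≤ 17) = 0.821563

We have X ~ Binomial(n=27, p=0.51).

(a) Moments:
E[X] = 13.7700
Var(X) = 6.7473
σ = √Var(X) = 2.5976

(b) Point probability using PMF:
P(X = 11) = 0.087421

(c) Cumulative probability using CDF:
P(X ≤ 17) = F(17) = 0.925353

(d) Range probability:
P(11 ≤ X ≤ 17) = P(X ≤ 17) - P(X ≤ 10)
                   = F(17) - F(10)
                   = 0.925353 - 0.103790
                   = 0.821563

This means approximately 82.2% of outcomes fall in the interval [11, 17].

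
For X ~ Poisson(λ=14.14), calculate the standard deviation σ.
3.7603

We have X ~ Poisson(λ=14.14).

For a Poisson distribution with λ=14.14:
σ = √Var(X) = 3.7603

The standard deviation is the square root of the variance.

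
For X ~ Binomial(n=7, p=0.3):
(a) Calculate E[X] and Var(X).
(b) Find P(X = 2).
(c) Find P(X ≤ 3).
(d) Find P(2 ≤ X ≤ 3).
(a) E[X] = 2.1000, Var(X) = 1.4700
(b) P(X = 2) = 0.317652
(c) P(X ≤ 3) = 0.873964
(d) P(2 ≤ X ≤ 3) = 0.544547

We have X ~ Binomial(n=7, p=0.3).

(a) Moments:
E[X] = 2.1000
Var(X) = 1.4700
σ = √Var(X) = 1.2124

(b) Point probability using PMF:
P(X = 2) = 0.317652

(c) Cumulative probability using CDF:
P(X ≤ 3) = F(3) = 0.873964

(d) Range probability:
P(2 ≤ X ≤ 3) = P(X ≤ 3) - P(X ≤ 1)
                   = F(3) - F(1)
                   = 0.873964 - 0.329417
                   = 0.544547

This means approximately 54.5% of outcomes fall in the interval [2, 3].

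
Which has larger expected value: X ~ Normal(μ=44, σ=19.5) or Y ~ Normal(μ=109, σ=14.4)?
Y has larger mean (109.0000 > 44.0000)

Compute the expected value for each distribution:

X ~ Normal(μ=44, σ=19.5):
E[X] = 44.0000

Y ~ Normal(μ=109, σ=14.4):
E[Y] = 109.0000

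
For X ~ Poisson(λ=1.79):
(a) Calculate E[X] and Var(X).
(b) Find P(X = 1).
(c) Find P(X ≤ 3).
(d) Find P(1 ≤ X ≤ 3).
(a) E[X] = 1.7900, Var(X) = 1.7900
(b) P(X = 1) = 0.298859
(c) P(X ≤ 3) = 0.892893
(d) P(1 ≤ X ≤ 3) = 0.725933

We have X ~ Poisson(λ=1.79).

(a) Moments:
E[X] = 1.7900
Var(X) = 1.7900
σ = √Var(X) = 1.3379

(b) Point probability using PMF:
P(X = 1) = 0.298859

(c) Cumulative probability using CDF:
P(X ≤ 3) = F(3) = 0.892893

(d) Range probability:
P(1 ≤ X ≤ 3) = P(X ≤ 3) - P(X ≤ 0)
                   = F(3) - F(0)
                   = 0.892893 - 0.166960
                   = 0.725933

This means approximately 72.6% of outcomes fall in the interval [1, 3].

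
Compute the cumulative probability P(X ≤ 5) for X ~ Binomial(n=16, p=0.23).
0.859501

We have X ~ Binomial(n=16, p=0.23).

The CDF gives us P(X ≤ k).

Using the CDF:
P(X ≤ 5) = 0.859501

This means there's approximately a 86.0% chance that X is at most 5.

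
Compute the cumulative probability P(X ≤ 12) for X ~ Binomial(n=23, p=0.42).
0.884320

We have X ~ Binomial(n=23, p=0.42).

The CDF gives us P(X ≤ k).

Using the CDF:
P(X ≤ 12) = 0.884320

This means there's approximately a 88.4% chance that X is at most 12.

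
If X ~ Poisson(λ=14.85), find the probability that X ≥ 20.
0.116587

We have X ~ Poisson(λ=14.85).

For discrete distributions, P(X ≥ 20) = 1 - P(X ≤ 19).

P(X ≤ 19) = 0.883413
P(X ≥ 20) = 1 - 0.883413 = 0.116587

So there's approximately a 11.7% chance that X is at least 20.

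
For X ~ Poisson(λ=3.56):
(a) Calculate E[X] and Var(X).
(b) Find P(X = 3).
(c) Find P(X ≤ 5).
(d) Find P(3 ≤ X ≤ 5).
(a) E[X] = 3.5600, Var(X) = 3.5600
(b) P(X = 3) = 0.213851
(c) P(X ≤ 5) = 0.849583
(d) P(3 ≤ X ≤ 5) = 0.539690

We have X ~ Poisson(λ=3.56).

(a) Moments:
E[X] = 3.5600
Var(X) = 3.5600
σ = √Var(X) = 1.8868

(b) Point probability using PMF:
P(X = 3) = 0.213851

(c) Cumulative probability using CDF:
P(X ≤ 5) = F(5) = 0.849583

(d) Range probability:
P(3 ≤ X ≤ 5) = P(X ≤ 5) - P(X ≤ 2)
                   = F(5) - F(2)
                   = 0.849583 - 0.309892
                   = 0.539690

This means approximately 54.0% of outcomes fall in the interval [3, 5].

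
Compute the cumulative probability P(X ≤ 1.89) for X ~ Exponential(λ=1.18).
0.892493

We have X ~ Exponential(λ=1.18).

The CDF gives us P(X ≤ k).

Using the CDF:
P(X ≤ 1.89) = 0.892493

This means there's approximately a 89.2% chance that X is at most 1.89.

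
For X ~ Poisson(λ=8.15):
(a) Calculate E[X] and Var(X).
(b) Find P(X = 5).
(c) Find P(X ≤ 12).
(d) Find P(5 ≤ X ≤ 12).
(a) E[X] = 8.1500, Var(X) = 8.1500
(b) P(X = 5) = 0.086518
(c) P(X ≤ 12) = 0.928711
(d) P(5 ≤ X ≤ 12) = 0.837351

We have X ~ Poisson(λ=8.15).

(a) Moments:
E[X] = 8.1500
Var(X) = 8.1500
σ = √Var(X) = 2.8548

(b) Point probability using PMF:
P(X = 5) = 0.086518

(c) Cumulative probability using CDF:
P(X ≤ 12) = F(12) = 0.928711

(d) Range probability:
P(5 ≤ X ≤ 12) = P(X ≤ 12) - P(X ≤ 4)
                   = F(12) - F(4)
                   = 0.928711 - 0.091361
                   = 0.837351

This means approximately 83.7% of outcomes fall in the interval [5, 12].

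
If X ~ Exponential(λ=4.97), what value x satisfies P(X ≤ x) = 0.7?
0.2422

We have X ~ Exponential(λ=4.97).

We want to find x such that P(X ≤ x) = 0.7.

This is the 70th percentile, which means 70% of values fall below this point.

Using the inverse CDF (quantile function):
x = F⁻¹(0.7) = 0.2422

Verification: P(X ≤ 0.2422) = 0.7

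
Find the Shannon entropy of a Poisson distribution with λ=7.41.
2.4081 nats

We have X ~ Poisson(λ=7.41).

The Shannon entropy measures the uncertainty or information content of the distribution.

For a Poisson distribution with λ=7.41:
H(X) = 2.4081 nats

(In bits, this would be 3.4742 bits.)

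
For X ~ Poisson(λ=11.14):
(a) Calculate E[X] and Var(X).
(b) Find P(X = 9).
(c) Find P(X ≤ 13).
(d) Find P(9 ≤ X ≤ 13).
(a) E[X] = 11.1400, Var(X) = 11.1400
(b) P(X = 9) = 0.105721
(c) P(X ≤ 13) = 0.768166
(d) P(9 ≤ X ≤ 13) = 0.548375

We have X ~ Poisson(λ=11.14).

(a) Moments:
E[X] = 11.1400
Var(X) = 11.1400
σ = √Var(X) = 3.3377

(b) Point probability using PMF:
P(X = 9) = 0.105721

(c) Cumulative probability using CDF:
P(X ≤ 13) = F(13) = 0.768166

(d) Range probability:
P(9 ≤ X ≤ 13) = P(X ≤ 13) - P(X ≤ 8)
                   = F(13) - F(8)
                   = 0.768166 - 0.219791
                   = 0.548375

This means approximately 54.8% of outcomes fall in the interval [9, 13].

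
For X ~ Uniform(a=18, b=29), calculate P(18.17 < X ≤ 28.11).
0.903636

We have X ~ Uniform(a=18, b=29).

To find P(18.17 < X ≤ 28.11), we use:
P(18.17 < X ≤ 28.11) = P(X ≤ 28.11) - P(X ≤ 18.17)
                 = F(28.11) - F(18.17)
                 = 0.919091 - 0.015455
                 = 0.903636

So there's approximately a 90.4% chance that X falls in this range.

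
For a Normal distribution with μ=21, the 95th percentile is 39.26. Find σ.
σ = 11.1013

For X ~ Normal(μ, σ), the p-th percentile satisfies x = μ + z_p × σ,
where z_p = Φ⁻¹(p) is the standard normal quantile.

Step 1: z_{0.95} = Φ⁻¹(0.95) = 1.6449

Step 2: Solve for σ:
39.26 = 21 + 1.6449 × σ
σ = (39.26 - 21) / 1.6449
σ = 18.26 / 1.6449
σ = 11.1013

Verification: μ + z × σ = 21 + 1.6449 × 11.1013 = 39.26 ✓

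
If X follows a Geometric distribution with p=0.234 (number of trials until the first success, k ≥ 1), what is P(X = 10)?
0.021246

We have X ~ Geometric(p=0.234) (number of trials until the first success, k ≥ 1).

For a Geometric distribution, the PMF gives us the probability of each outcome.

Using the PMF formula:
P(X = 10) = 0.021246

Rounded to 4 decimal places: 0.0212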